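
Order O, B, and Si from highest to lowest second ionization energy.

The second ionization energy removes an electron from the +1 ion. For each element: O⁺ still has 5 valence electrons; B⁺ still has 2 valence electrons; Si⁺ still has 3 valence electrons.
All are still removing valence electrons, so compare the +1 ions as you would atoms: IE_2 generally rises across a period (higher Z_eff) and falls down a group (larger shell), subject to the usual subshell exceptions.
Valence configurations: O⁺ [He]2s²2p³, B⁺ [He]2s², Si⁺ [Ne]3s²3p¹.
The numbers (kJ/mol): O 3388, B 2427, Si 1577.
Overall IE_2 order: Si < B < O.

O, B, Si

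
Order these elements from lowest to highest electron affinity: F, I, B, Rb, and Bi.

B < Rb < Bi < I < F

Adding an electron releases more energy for atoms nearer the top right (short of the noble gases).
Here both period and group differ, so the two effects have to be weighed against each other.
Rb > B: this pair runs against the simple trend — see the exception note.
Bi > Rb: period and group pull opposite ways; the across-period shift dominates (91 vs 47 kJ/mol).
I > Bi: relative to Bi, both the across-period and down-group shifts push I's electron affinity up.
F > I: F sits above I in group 17, so the down-group effect alone puts F higher.
Note the exception: Rb has a higher electron affinity than B, contrary to the simple trend — B's ns²np¹ configuration gives only a small electron affinity — the sparsely filled np subshell binds an added electron weakly.
For reference (kJ/mol): B 27, F 328, Rb 47, I 295, Bi 91.
So from lowest to highest: B < Rb < Bi < I < F.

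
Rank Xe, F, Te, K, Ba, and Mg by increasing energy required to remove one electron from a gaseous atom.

K < Ba < Mg < Te < Xe < F

F is in period 2, group 17; Mg is in period 3, group 2; K is in period 4, group 1; Te is in period 5, group 16; Xe is in period 5, group 18; Ba is in period 6, group 2.
Across a period the outer electron is held more tightly (higher IE₁); down a group it sits in a higher shell, more shielded, and comes off more easily.
Neither a single period nor a single group — weigh both effects.
Ba > K: period and group pull opposite ways; the across-period shift dominates (503 vs 419 kJ/mol).
Mg > Ba: Mg sits above Ba in group 2, so the down-group effect alone puts Mg higher.
Te > Mg: the two effects oppose for this pair; the across-period effect wins (869 vs 738 kJ/mol).
Xe > Te: both are in period 5; the period trend gives Xe the larger value.
F > Xe: the two effects oppose for this pair; the down-group effect wins (1681 vs 1170 kJ/mol).
Approximate values (kJ/mol): F 1681, Mg 738, K 419, Te 869, Xe 1170, Ba 503.
So from lowest to highest: K < Ba < Mg < Te < Xe < F.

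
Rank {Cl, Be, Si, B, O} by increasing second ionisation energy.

Si < Be < Cl < B < O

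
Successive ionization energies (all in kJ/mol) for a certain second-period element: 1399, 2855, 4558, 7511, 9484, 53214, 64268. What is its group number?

Group 15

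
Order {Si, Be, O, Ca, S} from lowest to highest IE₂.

IE_2 is the cost of taking one more electron from the +1 cation: Si⁺ still has 3 valence electrons; Be⁺ still has 1 valence electron; O⁺ still has 5 valence electrons; Ca⁺ still has 1 valence electron; S⁺ still has 5 valence electrons.
All are still removing valence electrons, so compare the +1 ions as you would atoms: IE_2 generally rises across a period (higher Z_eff) and falls down a group (larger shell), subject to the usual subshell exceptions.
Valence configurations: Si⁺ [Ne]3s²3p¹, Be⁺ [He]2s¹, O⁺ [He]2s²2p³, Ca⁺ [Ar]4s¹, S⁺ [Ne]3s²3p³.
Tabulated IE_2 (kJ/mol): Si 1577, Be 1757, O 3388, Ca 1145, S 2252.
So the second ionization energies run Ca < Si < Be < S < O.

Ca < Si < Be < S < O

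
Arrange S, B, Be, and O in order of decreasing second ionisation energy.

The second ionization energy removes an electron from the +1 ion. For each element: S⁺ still has 5 valence electrons; B⁺ still has 2 valence electrons; Be⁺ still has 1 valence electron; O⁺ still has 5 valence electrons.
All are still removing valence electrons, so compare the +1 ions as you would atoms: IE_2 generally rises across a period (higher Z_eff) and falls down a group (larger shell), subject to the usual subshell exceptions.
Valence configurations: S⁺ [Ne]3s²3p³, B⁺ [He]2s², Be⁺ [He]2s¹, O⁺ [He]2s²2p³.
Tabulated IE_2 (kJ/mol): S 2252, B 2427, Be 1757, O 3388.
Hence IE_2: Be < S < B < O.

O > B > S > Be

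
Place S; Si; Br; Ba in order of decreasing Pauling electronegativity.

Br > S > Si > Ba

Si is in period 3, group 14; S is in period 3, group 16; Br is in period 4, group 17; Ba is in period 6, group 2.
Electronegativity increases across a period and decreases down a group, tracking effective nuclear charge and atomic size.
Here both period and group differ, so the two effects have to be weighed against each other.
Si > Ba: relative to Ba, both the across-period and down-group shifts push Si's electronegativity up.
S > Si: S lies to the right of Si in period 3, so the across-period effect alone puts S higher.
Br > S: period and group pull opposite ways; the across-period shift dominates (2.96 vs 2.58).
For reference (Pauling): Si 1.90, S 2.58, Br 2.96, Ba 0.89.
So from highest to lowest: Br > S > Si > Ba.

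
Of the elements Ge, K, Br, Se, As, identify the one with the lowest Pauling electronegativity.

K is in period 4, group 1; Ge is in period 4, group 14; As is in period 4, group 15; Se is in period 4, group 16; Br is in period 4, group 17.
Atoms toward the upper right of the periodic table pull bonding electrons most strongly.
All lie in period 4, so electronegativity increases left to right.
The lowest Pauling electronegativity among these belongs to K.

K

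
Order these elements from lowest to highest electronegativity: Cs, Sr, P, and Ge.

Cs < Sr < Ge < P

Smaller atoms with higher effective nuclear charge are more electronegative.
These span different periods and groups, so the two trends combine.
Sr > Cs: relative to Cs, both the across-period and down-group shifts push Sr's electronegativity up.
Ge > Sr: relative to Sr, both the across-period and down-group shifts push Ge's electronegativity up.
P > Ge: relative to Ge, both the across-period and down-group shifts push P's electronegativity up.
For reference (Pauling): P 2.19, Ge 2.01, Sr 0.95, Cs 0.79.
So from lowest to highest: Cs < Sr < Ge < P.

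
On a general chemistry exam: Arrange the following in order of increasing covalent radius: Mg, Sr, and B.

B < Mg < Sr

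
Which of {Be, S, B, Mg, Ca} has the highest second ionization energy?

The second ionization energy removes an electron from the +1 ion. For each element: Be⁺ still has 1 valence electron; S⁺ still has 5 valence electrons; B⁺ still has 2 valence electrons; Mg⁺ still has 1 valence electron; Ca⁺ still has 1 valence electron.
All are still removing valence electrons, so compare the +1 ions as you would atoms: IE_2 generally rises across a period (higher Z_eff) and falls down a group (larger shell), subject to the usual subshell exceptions.
Valence configurations: Be⁺ [He]2s¹, S⁺ [Ne]3s²3p³, B⁺ [He]2s², Mg⁺ [Ne]3s¹, Ca⁺ [Ar]4s¹.
Approximate IE_2 values (kJ/mol): Be 1757, S 2252, B 2427, Mg 1451, Ca 1145.
Putting it together, IE_2: Ca < Mg < Be < S < B.

B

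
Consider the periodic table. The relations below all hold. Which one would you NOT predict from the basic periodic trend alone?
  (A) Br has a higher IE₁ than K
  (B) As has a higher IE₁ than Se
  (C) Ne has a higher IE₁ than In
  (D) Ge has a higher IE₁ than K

The general trend: IE₁ increases across a period and decreases down a group.
(A) Br (period 4, group 17) vs K (period 4, group 1): the stated order agrees with the simple trend.
(B) As (period 4, group 15) vs Se (period 4, group 16): the stated order contradicts the simple trend.
(C) Ne (period 2, group 18) vs In (period 5, group 13): the stated order agrees with the simple trend.
(D) Ge (period 4, group 14) vs K (period 4, group 1): the stated order agrees with the simple trend.
The exception is (B): Se (4p⁴) ionizes more easily than half-filled As (4p³).

(B)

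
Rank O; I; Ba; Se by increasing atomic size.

O is in period 2, group 16; Se is in period 4, group 16; I is in period 5, group 17; Ba is in period 6, group 2.
Atomic radius shrinks across a period as nuclear charge pulls the same shell inward, and grows down a group as new shells are added.
Here both period and group differ, so the two effects have to be weighed against each other.
Se > O: Se sits below O in group 16, so the down-group effect alone puts Se larger.
I > Se: period and group pull opposite ways; the down-group shift dominates (133 vs 116 pm).
Ba > I: relative to I, both the across-period and down-group shifts push Ba's atomic radius up.
Approximate values (pm): O 63, Se 116, I 133, Ba 196.
So from smallest to largest: O < Se < I < Ba.

O < Se < I < Ba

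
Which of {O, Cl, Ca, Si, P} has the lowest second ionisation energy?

Ca

IE_2 is the cost of taking one more electron from the +1 cation: O⁺ still has 5 valence electrons; Cl⁺ still has 6 valence electrons; Ca⁺ still has 1 valence electron; Si⁺ still has 3 valence electrons; P⁺ still has 4 valence electrons.
All are still removing valence electrons, so compare the +1 ions as you would atoms: IE_2 generally rises across a period (higher Z_eff) and falls down a group (larger shell), subject to the usual subshell exceptions.
Valence configurations: O⁺ [He]2s²2p³, Cl⁺ [Ne]3s²3p⁴, Ca⁺ [Ar]4s¹, Si⁺ [Ne]3s²3p¹, P⁺ [Ne]3s²3p².
Approximate IE_2 values (kJ/mol): O 3388, Cl 2298, Ca 1145, Si 1577, P 1907.
Putting it together, IE_2: Ca < Si < P < Cl < O.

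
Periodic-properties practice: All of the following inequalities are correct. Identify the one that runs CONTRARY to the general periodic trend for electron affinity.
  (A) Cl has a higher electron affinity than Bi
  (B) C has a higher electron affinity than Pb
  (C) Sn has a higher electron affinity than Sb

(C)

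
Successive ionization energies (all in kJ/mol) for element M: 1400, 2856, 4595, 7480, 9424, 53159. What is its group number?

Look for the largest jump between consecutive ionization energies: IE6/IE5 ≈ 5.6, far larger than any earlier ratio.
That jump marks the point where a core electron is being removed. So the atom has 5 valence electrons.
A main-group element with 5 valence electrons is in group 15.

Group 15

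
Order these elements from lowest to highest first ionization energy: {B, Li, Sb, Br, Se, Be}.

Li < B < Sb < Be < Se < Br

Li is in period 2, group 1; Be is in period 2, group 2; B is in period 2, group 13; Se is in period 4, group 16; Br is in period 4, group 17; Sb is in period 5, group 15.
IE₁ increases left→right with effective nuclear charge and decreases top→bottom as the valence shell moves farther out.
These span different periods and groups, so the two trends combine.
B > Li: B lies to the right of Li in period 2, so the across-period effect alone puts B higher.
Sb > B: period and group pull opposite ways; the across-period shift dominates (831 vs 801 kJ/mol).
Be > Sb: the two effects oppose for this pair; the down-group effect wins (900 vs 831 kJ/mol).
Se > Be: period and group pull opposite ways; the across-period shift dominates (941 vs 900 kJ/mol).
Br > Se: Br lies to the right of Se in period 4, so the across-period effect alone puts Br higher.
Note the exception: Be has a higher first ionization energy than B, contrary to the simple trend — removing B's lone 2p electron is easier than breaking Be's filled 2s².
For reference (kJ/mol): Li 520, Be 900, B 801, Se 941, Br 1140, Sb 831.
So from lowest to highest: Li < B < Sb < Be < Se < Br.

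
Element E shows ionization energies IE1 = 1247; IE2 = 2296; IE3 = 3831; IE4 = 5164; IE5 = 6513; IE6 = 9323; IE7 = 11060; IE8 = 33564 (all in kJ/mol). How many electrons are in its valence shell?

Look for the largest jump between consecutive ionization energies: IE8/IE7 ≈ 3.0, far larger than any earlier ratio.
That jump marks the point where a core electron is being removed. So the atom has 7 valence electrons.

7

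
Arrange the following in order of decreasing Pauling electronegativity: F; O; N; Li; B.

Li is in period 2, group 1; B is in period 2, group 13; N is in period 2, group 15; O is in period 2, group 16; F is in period 2, group 17.
Smaller atoms with higher effective nuclear charge are more electronegative.
All lie in period 2, so electronegativity increases left to right.
So from highest to lowest: F > O > N > B > Li.

F > O > N > B > Li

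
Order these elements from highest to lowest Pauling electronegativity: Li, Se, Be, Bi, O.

O > Se > Bi > Be > Li

Li is in period 2, group 1; Be is in period 2, group 2; O is in period 2, group 16; Se is in period 4, group 16; Bi is in period 6, group 15.
Electronegativity increases across a period and decreases down a group, tracking effective nuclear charge and atomic size.
These span different periods and groups, so the two trends combine.
Be > Li: Be lies to the right of Li in period 2, so the across-period effect alone puts Be higher.
Bi > Be: the two effects oppose for this pair; the across-period effect wins (2.02 vs 1.57).
Se > Bi: both effects reinforce here, so Se is clearly the higher of the two.
O > Se: they share group 16; the group trend gives O the larger value.
For reference (Pauling): Li 0.98, Be 1.57, O 3.44, Se 2.55, Bi 2.02.
So from highest to lowest: O > Se > Bi > Be > Li.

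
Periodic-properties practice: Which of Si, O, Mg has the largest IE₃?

The third ionization energy removes an electron from the +2 ion. For each element: Si²⁺ still has 2 valence electrons; O²⁺ still has 4 valence electrons; Mg²⁺ is the bare [Ne] core.
Pulling an electron out of a noble-gas core costs far more than removing a remaining valence electron, so Mg sits at the high end of IE_3.
Valence configurations: Si²⁺ [Ne]3s², O²⁺ [He]2s²2p².
The numbers (kJ/mol): Si 3232, O 5300, Mg 7733.
So the third ionization energies run Si < O < Mg.

Mg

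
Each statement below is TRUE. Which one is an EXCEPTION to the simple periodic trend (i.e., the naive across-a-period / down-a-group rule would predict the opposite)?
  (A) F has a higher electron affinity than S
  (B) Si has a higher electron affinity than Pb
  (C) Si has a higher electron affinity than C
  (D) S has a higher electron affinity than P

(C)

The general trend: electron affinity increases across a period and decreases down a group.
(A) F (period 2, group 17) vs S (period 3, group 16): the stated order agrees with the simple trend.
(B) Si (period 3, group 14) vs Pb (period 6, group 14): the stated order agrees with the simple trend.
(C) Si (period 3, group 14) vs C (period 2, group 14): the stated order contradicts the simple trend.
(D) S (period 3, group 16) vs P (period 3, group 15): the stated order agrees with the simple trend.
The exception is (C): Si's larger, more diffuse 3p orbitals accept an added electron slightly more readily than C's compact 2p.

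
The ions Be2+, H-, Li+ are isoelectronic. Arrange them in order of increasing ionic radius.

Be2+ < Li+ < H-

All of these have 2 electrons, so size is governed by nuclear charge alone: the more protons, the stronger the pull on the same electron cloud, and the smaller the ion.
Nuclear charges: Be2+ (Z=4), Li+ (Z=3), H- (Z=1).
Smallest to largest: Be2+ < Li+ < H-.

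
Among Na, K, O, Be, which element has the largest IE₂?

After 1 electron has been removed, what remains? Na⁺ is the bare [Ne] core; K⁺ is the bare [Ar] core; O⁺ still has 5 valence electrons; Be⁺ still has 1 valence electron.
Usually core removal costs more than valence removal, but here the competition is close: a tightly held n=2 valence electron can cost more to remove than an n=3 core electron, so the actual values have to decide it.
Valence configurations: O⁺ [He]2s²2p³, Be⁺ [He]2s¹.
The numbers (kJ/mol): Na 4562, K 3052, O 3388, Be 1757.
Putting it together, IE_2: Be < K < O < Na.

Na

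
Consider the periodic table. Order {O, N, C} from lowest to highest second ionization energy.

C, N, O

After 1 electron has been removed, what remains? O⁺ still has 5 valence electrons; N⁺ still has 4 valence electrons; C⁺ still has 3 valence electrons.
All are still removing valence electrons, so compare the +1 ions as you would atoms: IE_2 generally rises across a period (higher Z_eff) and falls down a group (larger shell), subject to the usual subshell exceptions.
Valence configurations: O⁺ [He]2s²2p³, N⁺ [He]2s²2p², C⁺ [He]2s²2p¹.
Tabulated IE_2 (kJ/mol): O 3388, N 2856, C 2353.
Hence IE_2: C < N < O.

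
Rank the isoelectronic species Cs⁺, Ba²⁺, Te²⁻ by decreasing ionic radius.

All of these have 54 electrons, so size is governed by nuclear charge alone: the more protons, the stronger the pull on the same electron cloud, and the smaller the ion.
Nuclear charges: Ba²⁺ (Z=56), Cs⁺ (Z=55), Te²⁻ (Z=52).
Largest to smallest: Te²⁻ > Cs⁺ > Ba²⁺.

Te²⁻, Cs⁺, Ba²⁺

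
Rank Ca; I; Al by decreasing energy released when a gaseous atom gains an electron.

I, Al, Ca

Al is in period 3, group 13; Ca is in period 4, group 2; I is in period 5, group 17.
Electron affinity generally becomes more exothermic across a period toward the halogens and less exothermic down a group.
Here both period and group differ, so the two effects have to be weighed against each other.
Al > Ca: relative to Ca, both the across-period and down-group shifts push Al's electron affinity up.
I > Al: the two effects oppose for this pair; the across-period effect wins (295 vs 42 kJ/mol).
Tabulated electron affinity (kJ/mol): Al 42, Ca 2, I 295.
So from highest to lowest: I > Al > Ca.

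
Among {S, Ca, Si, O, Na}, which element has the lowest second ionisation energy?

Ca

The second ionization energy removes an electron from the +1 ion. For each element: S⁺ still has 5 valence electrons; Ca⁺ still has 1 valence electron; Si⁺ still has 3 valence electrons; O⁺ still has 5 valence electrons; Na⁺ is the bare [Ne] core.
Breaking into a closed-shell core is much more expensive than removing a leftover valence electron — Na has the largest IE_2 here.
Valence configurations: S⁺ [Ne]3s²3p³, Ca⁺ [Ar]4s¹, Si⁺ [Ne]3s²3p¹, O⁺ [He]2s²2p³.
Approximate IE_2 values (kJ/mol): S 2252, Ca 1145, Si 1577, O 3388, Na 4562.
Hence IE_2: Ca < Si < S < O < Na.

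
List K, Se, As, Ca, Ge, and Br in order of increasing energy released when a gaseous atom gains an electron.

Ca < K < As < Ge < Se < Br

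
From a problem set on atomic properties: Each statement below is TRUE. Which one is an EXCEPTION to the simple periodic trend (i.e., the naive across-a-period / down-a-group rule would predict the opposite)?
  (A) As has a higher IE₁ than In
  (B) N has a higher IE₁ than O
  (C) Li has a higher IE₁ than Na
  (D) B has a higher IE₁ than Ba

The general trend: IE₁ increases across a period and decreases down a group.
(A) As (period 4, group 15) vs In (period 5, group 13): the stated order agrees with the simple trend.
(B) N (period 2, group 15) vs O (period 2, group 16): the stated order contradicts the simple trend.
(C) Li (period 2, group 1) vs Na (period 3, group 1): the stated order agrees with the simple trend.
(D) B (period 2, group 13) vs Ba (period 6, group 2): the stated order agrees with the simple trend.
The exception is (B): pairing an electron in O's 2p⁴ costs repulsion energy, so O ionizes more easily than half-filled N (2p³).

(B)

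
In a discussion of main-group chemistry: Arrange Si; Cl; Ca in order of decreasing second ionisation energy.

Cl > Si > Ca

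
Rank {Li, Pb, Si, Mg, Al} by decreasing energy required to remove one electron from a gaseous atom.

Si, Mg, Pb, Al, Li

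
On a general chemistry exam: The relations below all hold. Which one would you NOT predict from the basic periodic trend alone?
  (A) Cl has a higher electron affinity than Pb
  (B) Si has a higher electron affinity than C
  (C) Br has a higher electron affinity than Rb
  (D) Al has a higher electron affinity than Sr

The general trend: electron affinity increases across a period and decreases down a group.
(A) Cl (period 3, group 17) vs Pb (period 6, group 14): the stated order agrees with the simple trend.
(B) Si (period 3, group 14) vs C (period 2, group 14): the stated order contradicts the simple trend.
(C) Br (period 4, group 17) vs Rb (period 5, group 1): the stated order agrees with the simple trend.
(D) Al (period 3, group 13) vs Sr (period 5, group 2): the stated order agrees with the simple trend.
The exception is (B): Si's larger, more diffuse 3p orbitals accept an added electron slightly more readily than C's compact 2p.

(B)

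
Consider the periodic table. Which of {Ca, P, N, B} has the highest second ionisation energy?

After 1 electron has been removed, what remains? Ca⁺ still has 1 valence electron; P⁺ still has 4 valence electrons; N⁺ still has 4 valence electrons; B⁺ still has 2 valence electrons.
All are still removing valence electrons, so compare the +1 ions as you would atoms: IE_2 generally rises across a period (higher Z_eff) and falls down a group (larger shell), subject to the usual subshell exceptions.
Valence configurations: Ca⁺ [Ar]4s¹, P⁺ [Ne]3s²3p², N⁺ [He]2s²2p², B⁺ [He]2s².
Approximate IE_2 values (kJ/mol): Ca 1145, P 1907, N 2856, B 2427.
Overall IE_2 order: Ca < P < B < N.

N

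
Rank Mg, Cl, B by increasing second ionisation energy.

Mg, Cl, B

IE_2 is the cost of taking one more electron from the +1 cation: Mg⁺ still has 1 valence electron; Cl⁺ still has 6 valence electrons; B⁺ still has 2 valence electrons.
All are still removing valence electrons, so compare the +1 ions as you would atoms: IE_2 generally rises across a period (higher Z_eff) and falls down a group (larger shell), subject to the usual subshell exceptions.
Valence configurations: Mg⁺ [Ne]3s¹, Cl⁺ [Ne]3s²3p⁴, B⁺ [He]2s².
The numbers (kJ/mol): Mg 1451, Cl 2298, B 2427.
Hence IE_2: Mg < Cl < B.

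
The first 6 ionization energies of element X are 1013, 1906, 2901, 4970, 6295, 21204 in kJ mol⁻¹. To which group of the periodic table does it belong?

Group 15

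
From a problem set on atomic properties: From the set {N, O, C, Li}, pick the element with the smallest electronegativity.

Li

Li is in period 2, group 1; C is in period 2, group 14; N is in period 2, group 15; O is in period 2, group 16.
EN rises left→right (higher Z_eff, smaller atoms) and falls top→bottom (larger, more shielded atoms).
All lie in period 2, so electronegativity increases left to right.
The smallest electronegativity among these belongs to Li.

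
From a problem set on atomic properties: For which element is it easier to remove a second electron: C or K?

Consider each +1 ion: C⁺ still has 3 valence electrons; K⁺ is the bare [Ar] core.
Breaking into a closed-shell core is much more expensive than removing a leftover valence electron — K has the largest IE_2 here.
Approximate IE_2 values (kJ/mol): C 2353, K 3052.
Putting it together, IE_2: C < K.

C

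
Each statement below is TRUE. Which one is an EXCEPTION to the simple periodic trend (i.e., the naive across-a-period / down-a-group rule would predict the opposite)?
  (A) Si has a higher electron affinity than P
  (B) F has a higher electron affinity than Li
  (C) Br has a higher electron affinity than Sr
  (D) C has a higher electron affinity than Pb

The general trend: electron affinity increases across a period and decreases down a group.
(A) Si (period 3, group 14) vs P (period 3, group 15): the stated order contradicts the simple trend.
(B) F (period 2, group 17) vs Li (period 2, group 1): the stated order agrees with the simple trend.
(C) Br (period 4, group 17) vs Sr (period 5, group 2): the stated order agrees with the simple trend.
(D) C (period 2, group 14) vs Pb (period 6, group 14): the stated order agrees with the simple trend.
The exception is (A): adding an electron to P's half-filled 3p³ is unfavourable, so Si (3p²) has the more exothermic EA.

(A)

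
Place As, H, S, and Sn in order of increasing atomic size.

Across a period the added protons contract the valence shell; down a group each new principal shell makes the atom larger.
Here both period and group differ, so the two effects have to be weighed against each other.
S > H: period and group pull opposite ways; the down-group shift dominates (103 vs 32 pm).
As > S: both effects reinforce here, so As is clearly the larger of the two.
Sn > As: both effects reinforce here, so Sn is clearly the larger of the two.
Approximate values (pm): H 32, S 103, As 121, Sn 140.
So from smallest to largest: H < S < As < Sn.

H < S < As < Sn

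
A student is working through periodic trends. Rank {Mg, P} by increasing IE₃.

P, Mg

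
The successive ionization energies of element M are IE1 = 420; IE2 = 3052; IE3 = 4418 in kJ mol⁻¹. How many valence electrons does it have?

1

Look for the largest jump between consecutive ionization energies: IE2/IE1 ≈ 7.3, far larger than any earlier ratio.
That jump marks the point where a core electron is being removed. So the atom has 1 valence electron.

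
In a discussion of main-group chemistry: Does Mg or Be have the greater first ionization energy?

Be is in period 2, group 2; Mg is in period 3, group 2.
Across a period the outer electron is held more tightly (higher IE₁); down a group it sits in a higher shell, more shielded, and comes off more easily.
All are in group 2, so first ionization energy increases up the group.
So Be has the greater first ionization energy (Be > Mg).

Be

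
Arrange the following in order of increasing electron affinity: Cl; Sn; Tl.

Cl is in period 3, group 17; Sn is in period 5, group 14; Tl is in period 6, group 13.
Adding an electron releases more energy for atoms nearer the top right (short of the noble gases).
Neither a single period nor a single group — weigh both effects.
Sn > Tl: relative to Tl, both the across-period and down-group shifts push Sn's electron affinity up.
Cl > Sn: relative to Sn, both the across-period and down-group shifts push Cl's electron affinity up.
Tabulated electron affinity (kJ/mol): Cl 349, Sn 107, Tl 19.
So from lowest to highest: Tl < Sn < Cl.

Tl < Sn < Cl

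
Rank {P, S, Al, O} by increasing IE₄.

IE_4 is the cost of taking one more electron from the +3 cation: P³⁺ still has 2 valence electrons; S³⁺ still has 3 valence electrons; Al³⁺ is the bare [Ne] core; O³⁺ still has 3 valence electrons.
Breaking into a closed-shell core is much more expensive than removing a leftover valence electron — Al has the largest IE_4 here.
Valence configurations: P³⁺ [Ne]3s², S³⁺ [Ne]3s²3p¹, O³⁺ [He]2s²2p¹.
S³⁺ loses a lone 3p electron whereas P³⁺ must break into a filled 3s² pair, so IE_4(P) > IE_4(S) even though S has the higher nuclear charge.
Approximate IE_4 values (kJ/mol): P 4964, S 4556, Al 11577, O 7469.
Hence IE_4: S < P < O < Al.

S < P < O < Al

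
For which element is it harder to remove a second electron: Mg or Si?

After 1 electron has been removed, what remains? Mg⁺ still has 1 valence electron; Si⁺ still has 3 valence electrons.
All are still removing valence electrons, so compare the +1 ions as you would atoms: IE_2 generally rises across a period (higher Z_eff) and falls down a group (larger shell), subject to the usual subshell exceptions.
Valence configurations: Mg⁺ [Ne]3s¹, Si⁺ [Ne]3s²3p¹.
The numbers (kJ/mol): Mg 1451, Si 1577.
So the second ionization energies run Mg < Si.

Si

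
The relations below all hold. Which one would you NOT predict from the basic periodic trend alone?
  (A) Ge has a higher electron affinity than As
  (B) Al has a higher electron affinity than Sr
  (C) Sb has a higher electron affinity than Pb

(A)

The general trend: electron affinity increases across a period and decreases down a group.
(A) Ge (period 4, group 14) vs As (period 4, group 15): the stated order contradicts the simple trend.
(B) Al (period 3, group 13) vs Sr (period 5, group 2): the stated order agrees with the simple trend.
(C) Sb (period 5, group 15) vs Pb (period 6, group 14): the stated order agrees with the simple trend.
The exception is (A): adding an electron to As's half-filled 4p³ is unfavourable, so Ge (4p²) has the more exothermic EA.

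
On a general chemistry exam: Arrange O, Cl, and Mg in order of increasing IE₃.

Cl, O, Mg

After 2 electrons have been removed, what remains? O²⁺ still has 4 valence electrons; Cl²⁺ still has 5 valence electrons; Mg²⁺ is the bare [Ne] core.
Core electrons are held far more tightly than valence electrons, so Mg tops the IE_3 order.
Valence configurations: O²⁺ [He]2s²2p², Cl²⁺ [Ne]3s²3p³.
Tabulated IE_3 (kJ/mol): O 5300, Cl 3822, Mg 7733.
Overall IE_3 order: Cl < O < Mg.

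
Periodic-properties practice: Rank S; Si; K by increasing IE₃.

Consider each +2 ion: S²⁺ still has 4 valence electrons; Si²⁺ still has 2 valence electrons; K²⁺ is already 1 electron into the core.
Core electrons are held far more tightly than valence electrons, so K tops the IE_3 order.
Valence configurations: S²⁺ [Ne]3s²3p², Si²⁺ [Ne]3s².
Tabulated IE_3 (kJ/mol): S 3357, Si 3232, K 4420.
So the third ionization energies run Si < S < K.

Si < S < K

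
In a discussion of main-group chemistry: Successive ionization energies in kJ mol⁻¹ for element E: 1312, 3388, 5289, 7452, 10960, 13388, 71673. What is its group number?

Look for the largest jump between consecutive ionization energies: IE7/IE6 ≈ 5.4, far larger than any earlier ratio.
That jump marks the point where a core electron is being removed. So the atom has 6 valence electrons.
A main-group element with 6 valence electrons is in group 16.

Group 16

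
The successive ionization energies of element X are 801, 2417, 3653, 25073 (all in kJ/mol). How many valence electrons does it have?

3

Look for the largest jump between consecutive ionization energies: IE4/IE3 ≈ 6.9, far larger than any earlier ratio.
That jump marks the point where a core electron is being removed. So the atom has 3 valence electrons.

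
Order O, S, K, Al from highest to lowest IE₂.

After 1 electron has been removed, what remains? O⁺ still has 5 valence electrons; S⁺ still has 5 valence electrons; K⁺ is the bare [Ar] core; Al⁺ still has 2 valence electrons.
Usually core removal costs more than valence removal, but here the competition is close: a tightly held n=2 valence electron can cost more to remove than an n=3 core electron, so the actual values have to decide it.
Valence configurations: O⁺ [He]2s²2p³, S⁺ [Ne]3s²3p³, Al⁺ [Ne]3s².
Approximate IE_2 values (kJ/mol): O 3388, S 2252, K 3052, Al 1817.
Putting it together, IE_2: Al < S < K < O.

O > K > S > Al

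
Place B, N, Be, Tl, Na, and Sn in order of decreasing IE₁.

Be is in period 2, group 2; B is in period 2, group 13; N is in period 2, group 15; Na is in period 3, group 1; Sn is in period 5, group 14; Tl is in period 6, group 13.
First ionization energy rises across a period (greater Z_eff holds electrons more tightly) and falls down a group (valence electrons are farther from the nucleus).
Here both period and group differ, so the two effects have to be weighed against each other.
Tl > Na: period and group pull opposite ways; the across-period shift dominates (589 vs 496 kJ/mol).
Sn > Tl: relative to Tl, both the across-period and down-group shifts push Sn's first ionization energy up.
B > Sn: period and group pull opposite ways; the down-group shift dominates (801 vs 709 kJ/mol).
Be > B: this pair runs against the simple trend — see the exception note.
N > Be: both are in period 2; the period trend gives N the larger value.
Note the exception: Be has a higher first ionization energy than B, contrary to the simple trend — removing B's lone 2p electron is easier than breaking Be's filled 2s².
For reference (kJ/mol): Be 900, B 801, N 1402, Na 496, Sn 709, Tl 589.
So from highest to lowest: N > Be > B > Sn > Tl > Na.

N, Be, B, Sn, Tl, Na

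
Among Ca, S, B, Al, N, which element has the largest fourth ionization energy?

B

The fourth ionization energy removes an electron from the +3 ion. For each element: Ca³⁺ is already 1 electron into the core; S³⁺ still has 3 valence electrons; B³⁺ is the bare [He] core; Al³⁺ is the bare [Ne] core; N³⁺ still has 2 valence electrons.
Usually core removal costs more than valence removal, but here the competition is close: a tightly held n=2 valence electron can cost more to remove than an n=3 core electron, so the actual values have to decide it.
Valence configurations: S³⁺ [Ne]3s²3p¹, N³⁺ [He]2s².
The numbers (kJ/mol): Ca 6491, S 4556, B 25026, Al 11577, N 7475.
Hence IE_4: S < Ca < N < Al < B.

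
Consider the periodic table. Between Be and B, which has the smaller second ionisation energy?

Consider each +1 ion: Be⁺ still has 1 valence electron; B⁺ still has 2 valence electrons.
All are still removing valence electrons, so compare the +1 ions as you would atoms: IE_2 generally rises across a period (higher Z_eff) and falls down a group (larger shell), subject to the usual subshell exceptions.
Valence configurations: Be⁺ [He]2s¹, B⁺ [He]2s².
Approximate IE_2 values (kJ/mol): Be 1757, B 2427.
Hence IE_2: Be < B.

Be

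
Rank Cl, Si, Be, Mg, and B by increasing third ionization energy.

Consider each +2 ion: Cl²⁺ still has 5 valence electrons; Si²⁺ still has 2 valence electrons; Be²⁺ is the bare [He] core; Mg²⁺ is the bare [Ne] core; B²⁺ still has 1 valence electron.
Pulling an electron out of a noble-gas core costs far more than removing a remaining valence electron, so Mg and Be sit at the high end of IE_3.
Valence configurations: Cl²⁺ [Ne]3s²3p³, Si²⁺ [Ne]3s², B²⁺ [He]2s¹.
Approximate IE_3 values (kJ/mol): Cl 3822, Si 3232, Be 14849, Mg 7733, B 3660.
Putting it together, IE_3: Si < B < Cl < Mg < Be.

Si < B < Cl < Mg < Be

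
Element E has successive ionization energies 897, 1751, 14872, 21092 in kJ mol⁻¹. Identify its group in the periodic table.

Look for the largest jump between consecutive ionization energies: IE3/IE2 ≈ 8.5, far larger than any earlier ratio.
That jump marks the point where a core electron is being removed. So the atom has 2 valence electrons.
A main-group element with 2 valence electrons is in group 2.

Group 2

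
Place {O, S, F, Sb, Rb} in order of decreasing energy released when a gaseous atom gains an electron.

F, S, O, Sb, Rb

EA tends to increase across a period and decrease down a group, though the pattern is less regular than for IE or radius.
These span different periods and groups, so the two trends combine.
Sb > Rb: Sb lies to the right of Rb in period 5, so the across-period effect alone puts Sb higher.
O > Sb: relative to Sb, both the across-period and down-group shifts push O's electron affinity up.
S > O: this pair runs against the simple trend — see the exception note.
F > S: relative to S, both the across-period and down-group shifts push F's electron affinity up.
Note the exception: S has a higher electron affinity than O, contrary to the simple trend — the compact 2p subshell of O repels the added electron more than S's larger 3p does.
For reference (kJ/mol): O 141, F 328, S 200, Rb 47, Sb 103.
So from highest to lowest: F > S > O > Sb > Rb.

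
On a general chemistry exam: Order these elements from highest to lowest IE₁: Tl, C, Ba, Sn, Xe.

IE₁ increases left→right with effective nuclear charge and decreases top→bottom as the valence shell moves farther out.
These span different periods and groups, so the two trends combine.
Tl > Ba: Tl lies to the right of Ba in period 6, so the across-period effect alone puts Tl higher.
Sn > Tl: relative to Tl, both the across-period and down-group shifts push Sn's first ionization energy up.
C > Sn: C sits above Sn in group 14, so the down-group effect alone puts C higher.
Xe > C: the two effects oppose for this pair; the across-period effect wins (1170 vs 1086 kJ/mol).
For reference (kJ/mol): C 1086, Sn 709, Xe 1170, Ba 503, Tl 589.
So from highest to lowest: Xe > C > Sn > Tl > Ba.

Xe, C, Sn, Tl, Ba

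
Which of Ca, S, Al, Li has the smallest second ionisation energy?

Ca

The second ionization energy removes an electron from the +1 ion. For each element: Ca⁺ still has 1 valence electron; S⁺ still has 5 valence electrons; Al⁺ still has 2 valence electrons; Li⁺ is the bare [He] core.
Core electrons are held far more tightly than valence electrons, so Li tops the IE_2 order.
Valence configurations: Ca⁺ [Ar]4s¹, S⁺ [Ne]3s²3p³, Al⁺ [Ne]3s².
The numbers (kJ/mol): Ca 1145, S 2252, Al 1817, Li 7298.
Hence IE_2: Ca < Al < S < Li.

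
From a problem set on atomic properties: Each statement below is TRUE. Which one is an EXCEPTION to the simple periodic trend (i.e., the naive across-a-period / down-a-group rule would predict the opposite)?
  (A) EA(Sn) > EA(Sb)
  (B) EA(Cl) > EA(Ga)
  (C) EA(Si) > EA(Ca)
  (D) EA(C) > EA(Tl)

The general trend: electron affinity increases across a period and decreases down a group.
(A) Sn (period 5, group 14) vs Sb (period 5, group 15): the stated order contradicts the simple trend.
(B) Cl (period 3, group 17) vs Ga (period 4, group 13): the stated order agrees with the simple trend.
(C) Si (period 3, group 14) vs Ca (period 4, group 2): the stated order agrees with the simple trend.
(D) C (period 2, group 14) vs Tl (period 6, group 13): the stated order agrees with the simple trend.
The exception is (A): adding an electron to Sb's half-filled 5p³ is unfavourable, so Sn has the more exothermic EA.

(A)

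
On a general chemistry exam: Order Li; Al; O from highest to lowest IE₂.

Li > O > Al

Consider each +1 ion: Li⁺ is the bare [He] core; Al⁺ still has 2 valence electrons; O⁺ still has 5 valence electrons.
Core electrons are held far more tightly than valence electrons, so Li tops the IE_2 order.
Valence configurations: Al⁺ [Ne]3s², O⁺ [He]2s²2p³.
The numbers (kJ/mol): Li 7298, Al 1817, O 3388.
Hence IE_2: Al < O < Li.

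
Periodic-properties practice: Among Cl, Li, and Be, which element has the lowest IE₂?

Consider each +1 ion: Cl⁺ still has 6 valence electrons; Li⁺ is the bare [He] core; Be⁺ still has 1 valence electron.
Core electrons are held far more tightly than valence electrons, so Li tops the IE_2 order.
Valence configurations: Cl⁺ [Ne]3s²3p⁴, Be⁺ [He]2s¹.
The numbers (kJ/mol): Cl 2298, Li 7298, Be 1757.
So the second ionization energies run Be < Cl < Li.

Be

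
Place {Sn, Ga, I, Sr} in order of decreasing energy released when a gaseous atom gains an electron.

I > Sn > Ga > Sr

Ga is in period 4, group 13; Sr is in period 5, group 2; Sn is in period 5, group 14; I is in period 5, group 17.
Atoms with high Z_eff and room in the valence shell (especially the halogens) have the most exothermic electron affinities.
These span different periods and groups, so the two trends combine.
Ga > Sr: both effects reinforce here, so Ga is clearly the higher of the two.
Sn > Ga: the two effects oppose for this pair; the across-period effect wins (107 vs 29 kJ/mol).
I > Sn: both are in period 5; the period trend gives I the larger value.
Approximate values (kJ/mol): Ga 29, Sr 5, Sn 107, I 295.
So from highest to lowest: I > Sn > Ga > Sr.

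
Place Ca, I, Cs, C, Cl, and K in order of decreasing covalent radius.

Cs > K > Ca > I > Cl > C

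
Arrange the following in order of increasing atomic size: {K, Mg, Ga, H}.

H, Ga, Mg, K

H is in period 1, group 1; Mg is in period 3, group 2; K is in period 4, group 1; Ga is in period 4, group 13.
Across a period the added protons contract the valence shell; down a group each new principal shell makes the atom larger.
These span different periods and groups, so the two trends combine.
Ga > H: the two effects oppose for this pair; the down-group effect wins (124 vs 32 pm).
Mg > Ga: period and group pull opposite ways; the across-period shift dominates (139 vs 124 pm).
K > Mg: relative to Mg, both the across-period and down-group shifts push K's atomic radius up.
Approximate values (pm): H 32, Mg 139, K 196, Ga 124.
So from smallest to largest: H < Ga < Mg < K.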